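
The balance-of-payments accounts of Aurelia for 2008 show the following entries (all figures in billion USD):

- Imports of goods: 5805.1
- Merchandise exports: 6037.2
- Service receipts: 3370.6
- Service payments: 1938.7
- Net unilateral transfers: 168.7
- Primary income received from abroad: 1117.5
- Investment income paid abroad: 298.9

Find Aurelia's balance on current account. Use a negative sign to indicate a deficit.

Goods balance = 6037.2 - 5805.1 = 232.1
Services balance = 3370.6 - 1938.7 = 1431.9
Trade balance (goods + services) = 232.1 + 1431.9 = 1664.0
Net primary income = 1117.5 - 298.9 = 818.6
Net secondary income = 168.7
Current account = 1664.0 + 818.6 + 168.7 = 2651.3

2651.3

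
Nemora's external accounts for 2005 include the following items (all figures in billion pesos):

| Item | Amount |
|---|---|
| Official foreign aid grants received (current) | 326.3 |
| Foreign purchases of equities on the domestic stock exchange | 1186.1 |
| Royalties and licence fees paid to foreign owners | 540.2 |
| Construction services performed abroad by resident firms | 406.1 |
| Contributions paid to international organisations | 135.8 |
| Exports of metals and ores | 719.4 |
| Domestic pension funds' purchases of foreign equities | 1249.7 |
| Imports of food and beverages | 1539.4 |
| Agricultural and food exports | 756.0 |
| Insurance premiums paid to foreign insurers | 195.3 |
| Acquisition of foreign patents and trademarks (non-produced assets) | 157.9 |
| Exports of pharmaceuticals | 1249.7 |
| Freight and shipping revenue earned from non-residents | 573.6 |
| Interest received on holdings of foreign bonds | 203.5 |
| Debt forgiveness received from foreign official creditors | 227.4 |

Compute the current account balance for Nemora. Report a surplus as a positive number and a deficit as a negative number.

Goods: -1539.4 + 719.4 + 756.0 + 1249.7 = 1185.7
Services: 406.1 - 195.3 - 540.2 + 573.6 = 244.2
Primary income: 203.5
Secondary income: 326.3 - 135.8 = 190.5
Current account = 1185.7 + 244.2 + 203.5 + 190.5 = 1823.9
(Excluded from the current account — financial account: foreign purchases of equities on the domestic stock exchange 1186.1, domestic pension funds' purchases of foreign equities 1249.7; capital account: acquisition of foreign patents and trademarks (non-produced assets) 157.9, debt forgiveness received from foreign official creditors 227.4.)

1823.9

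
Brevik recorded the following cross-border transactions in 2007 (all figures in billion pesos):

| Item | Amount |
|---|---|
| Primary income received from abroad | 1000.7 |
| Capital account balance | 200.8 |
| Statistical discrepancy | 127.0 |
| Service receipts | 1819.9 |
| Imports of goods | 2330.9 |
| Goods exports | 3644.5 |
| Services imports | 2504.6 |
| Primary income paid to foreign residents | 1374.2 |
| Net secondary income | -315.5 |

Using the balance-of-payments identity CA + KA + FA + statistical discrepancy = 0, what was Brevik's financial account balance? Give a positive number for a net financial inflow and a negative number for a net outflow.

-267.7

Goods balance = 3644.5 - 2330.9 = 1313.6
Services balance = 1819.9 - 2504.6 = -684.7
Trade balance (goods + services) = 1313.6 + (-684.7) = 628.9
Net primary income = 1000.7 - 1374.2 = -373.5
Net secondary income = -315.5
Current account = 628.9 + (-373.5) + (-315.5) = -60.1
Financial account = -(-60.1 + 200.8 + 127.0) = -267.7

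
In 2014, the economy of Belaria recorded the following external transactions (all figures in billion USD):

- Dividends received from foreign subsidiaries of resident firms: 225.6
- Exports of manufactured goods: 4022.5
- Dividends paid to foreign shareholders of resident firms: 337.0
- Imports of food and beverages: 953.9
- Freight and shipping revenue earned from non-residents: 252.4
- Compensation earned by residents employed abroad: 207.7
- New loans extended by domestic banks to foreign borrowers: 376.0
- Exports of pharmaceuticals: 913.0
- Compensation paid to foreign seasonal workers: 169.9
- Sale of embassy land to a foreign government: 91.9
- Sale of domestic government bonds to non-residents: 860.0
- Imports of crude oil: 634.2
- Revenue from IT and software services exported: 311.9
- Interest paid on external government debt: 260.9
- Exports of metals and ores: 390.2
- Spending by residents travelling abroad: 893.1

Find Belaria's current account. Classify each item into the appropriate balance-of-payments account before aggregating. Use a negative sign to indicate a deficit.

3074.3

Goods: 390.2 - 953.9 + 4022.5 - 634.2 + 913.0 = 3737.6
Services: -893.1 + 252.4 + 311.9 = -328.8
Primary income: 207.7 - 260.9 - 337.0 - 169.9 + 225.6 = -334.5
Current account = 3737.6 + (-328.8) + (-334.5) = 3074.3
(Excluded from the current account — financial account: new loans extended by domestic banks to foreign borrowers 376.0, sale of domestic government bonds to non-residents 860.0; capital account: sale of embassy land to a foreign government 91.9.)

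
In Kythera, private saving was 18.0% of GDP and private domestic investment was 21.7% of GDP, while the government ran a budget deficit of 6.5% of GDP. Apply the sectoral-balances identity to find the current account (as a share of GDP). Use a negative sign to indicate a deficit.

By the sectoral-balances identity, CA = (S_private - I) + (T - G).
Private balance = 18.0 - 21.7 = -3.7
Government balance (T - G) = -6.5
CA = -3.7 + (-6.5) = -10.2

-10.2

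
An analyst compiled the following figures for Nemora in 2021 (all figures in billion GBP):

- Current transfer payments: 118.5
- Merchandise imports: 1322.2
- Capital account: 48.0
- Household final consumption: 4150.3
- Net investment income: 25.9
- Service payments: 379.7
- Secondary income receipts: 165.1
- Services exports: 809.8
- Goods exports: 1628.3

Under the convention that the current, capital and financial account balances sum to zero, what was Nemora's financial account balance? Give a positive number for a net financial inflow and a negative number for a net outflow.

Goods balance = 1628.3 - 1322.2 = 306.1
Services balance = 809.8 - 379.7 = 430.1
Trade balance (goods + services) = 306.1 + 430.1 = 736.2
Net primary income = 25.9
Net secondary income = 165.1 - 118.5 = 46.6
Current account = 736.2 + 25.9 + 46.6 = 808.7
Financial account = -(808.7 + 48.0) = -856.7

-856.7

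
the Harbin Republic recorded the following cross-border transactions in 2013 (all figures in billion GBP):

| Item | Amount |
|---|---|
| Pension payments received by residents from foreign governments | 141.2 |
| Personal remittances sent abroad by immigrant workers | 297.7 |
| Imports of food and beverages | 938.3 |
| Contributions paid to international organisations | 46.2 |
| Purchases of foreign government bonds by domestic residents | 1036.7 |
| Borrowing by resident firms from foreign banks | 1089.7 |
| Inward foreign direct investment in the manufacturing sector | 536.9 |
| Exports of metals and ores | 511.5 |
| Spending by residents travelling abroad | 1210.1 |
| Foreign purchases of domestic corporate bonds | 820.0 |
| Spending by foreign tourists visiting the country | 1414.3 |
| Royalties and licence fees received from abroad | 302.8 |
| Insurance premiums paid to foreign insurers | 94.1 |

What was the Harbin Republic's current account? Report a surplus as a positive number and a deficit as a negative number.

-216.6

Goods: 511.5 - 938.3 = -426.8
Services: 1414.3 - 1210.1 + 302.8 - 94.1 = 412.9
Secondary income: -46.2 - 297.7 + 141.2 = -202.7
Current account = (-426.8) + 412.9 + (-202.7) = -216.6
(Excluded from the current account — financial account: purchases of foreign government bonds by domestic residents 1036.7, borrowing by resident firms from foreign banks 1089.7, inward foreign direct investment in the manufacturing sector 536.9, foreign purchases of domestic corporate bonds 820.0.)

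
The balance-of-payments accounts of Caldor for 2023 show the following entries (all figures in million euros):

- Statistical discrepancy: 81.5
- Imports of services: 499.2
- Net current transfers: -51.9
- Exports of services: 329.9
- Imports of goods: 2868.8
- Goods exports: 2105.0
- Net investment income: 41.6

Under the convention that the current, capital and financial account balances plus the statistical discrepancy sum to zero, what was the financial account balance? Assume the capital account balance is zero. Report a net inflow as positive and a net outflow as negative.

Goods balance = 2105.0 - 2868.8 = -763.8
Services balance = 329.9 - 499.2 = -169.3
Trade balance (goods + services) = -763.8 + (-169.3) = -933.1
Net primary income = 41.6
Net secondary income = -51.9
Current account = -933.1 + 41.6 + (-51.9) = -943.4
Financial account = -(-943.4 + 81.5) = 861.9

861.9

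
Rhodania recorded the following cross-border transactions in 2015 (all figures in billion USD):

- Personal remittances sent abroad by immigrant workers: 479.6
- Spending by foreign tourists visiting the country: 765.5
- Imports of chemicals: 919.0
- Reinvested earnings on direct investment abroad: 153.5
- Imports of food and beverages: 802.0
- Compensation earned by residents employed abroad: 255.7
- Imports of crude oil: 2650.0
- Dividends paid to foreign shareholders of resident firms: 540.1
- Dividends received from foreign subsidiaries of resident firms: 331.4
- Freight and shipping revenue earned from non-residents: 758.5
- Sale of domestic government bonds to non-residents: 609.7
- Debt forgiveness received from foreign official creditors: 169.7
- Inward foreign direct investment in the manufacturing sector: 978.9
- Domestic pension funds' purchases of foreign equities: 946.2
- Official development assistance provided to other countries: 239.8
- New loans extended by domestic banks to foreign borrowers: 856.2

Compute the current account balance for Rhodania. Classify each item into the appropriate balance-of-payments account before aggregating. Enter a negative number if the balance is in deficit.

-3365.9

Goods: -802.0 - 919.0 - 2650.0 = -4371.0
Services: 765.5 + 758.5 = 1524.0
Primary income: 331.4 - 540.1 + 153.5 + 255.7 = 200.5
Secondary income: -479.6 - 239.8 = -719.4
Current account = (-4371.0) + 1524.0 + 200.5 + (-719.4) = -3365.9
(Excluded from the current account — financial account: sale of domestic government bonds to non-residents 609.7, inward foreign direct investment in the manufacturing sector 978.9, domestic pension funds' purchases of foreign equities 946.2, new loans extended by domestic banks to foreign borrowers 856.2; capital account: debt forgiveness received from foreign official creditors 169.7.)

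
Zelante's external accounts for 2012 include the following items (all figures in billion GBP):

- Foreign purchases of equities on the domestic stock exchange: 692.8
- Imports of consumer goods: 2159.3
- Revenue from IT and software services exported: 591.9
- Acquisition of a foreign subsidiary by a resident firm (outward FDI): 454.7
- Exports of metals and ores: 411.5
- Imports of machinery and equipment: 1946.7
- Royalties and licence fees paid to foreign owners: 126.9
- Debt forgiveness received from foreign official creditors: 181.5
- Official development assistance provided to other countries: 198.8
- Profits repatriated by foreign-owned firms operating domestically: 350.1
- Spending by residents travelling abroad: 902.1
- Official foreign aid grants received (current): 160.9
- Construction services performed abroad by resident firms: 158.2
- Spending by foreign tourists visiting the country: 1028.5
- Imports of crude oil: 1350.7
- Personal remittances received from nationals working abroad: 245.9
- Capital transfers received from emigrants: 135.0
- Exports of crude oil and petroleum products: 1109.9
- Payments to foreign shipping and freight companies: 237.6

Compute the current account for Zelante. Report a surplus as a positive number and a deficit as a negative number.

-3565.4

Goods: -1350.7 - 1946.7 - 2159.3 + 411.5 + 1109.9 = -3935.3
Services: 158.2 - 237.6 + 591.9 + 1028.5 - 126.9 - 902.1 = 512.0
Primary income: -350.1
Secondary income: 245.9 + 160.9 - 198.8 = 208.0
Current account = (-3935.3) + 512.0 + (-350.1) + 208.0 = -3565.4
(Excluded from the current account — financial account: foreign purchases of equities on the domestic stock exchange 692.8, acquisition of a foreign subsidiary by a resident firm (outward FDI) 454.7; capital account: debt forgiveness received from foreign official creditors 181.5, capital transfers received from emigrants 135.0.)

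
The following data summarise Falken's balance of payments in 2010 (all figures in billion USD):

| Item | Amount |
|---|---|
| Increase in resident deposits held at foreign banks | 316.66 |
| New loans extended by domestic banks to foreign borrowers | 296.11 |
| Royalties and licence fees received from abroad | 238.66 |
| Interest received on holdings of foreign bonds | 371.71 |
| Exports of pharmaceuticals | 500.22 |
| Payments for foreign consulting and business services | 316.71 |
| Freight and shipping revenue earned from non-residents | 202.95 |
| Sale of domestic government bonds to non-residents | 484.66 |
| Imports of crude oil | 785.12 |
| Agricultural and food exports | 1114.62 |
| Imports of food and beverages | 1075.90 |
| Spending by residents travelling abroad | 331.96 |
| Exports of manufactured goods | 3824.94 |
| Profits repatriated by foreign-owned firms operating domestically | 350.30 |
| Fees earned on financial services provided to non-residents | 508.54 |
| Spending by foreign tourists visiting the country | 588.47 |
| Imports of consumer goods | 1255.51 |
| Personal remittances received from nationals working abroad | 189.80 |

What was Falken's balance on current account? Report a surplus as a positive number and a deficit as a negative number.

Goods: -785.12 + 500.22 + 1114.62 + 3824.94 - 1255.51 - 1075.90 = 2323.25
Services: 238.66 - 331.96 + 508.54 + 202.95 - 316.71 + 588.47 = 889.95
Primary income: -350.30 + 371.71 = 21.41
Secondary income: 189.80
Current account = 2323.25 + 889.95 + 21.41 + 189.80 = 3424.41
(Excluded from the current account — financial account: increase in resident deposits held at foreign banks 316.66, new loans extended by domestic banks to foreign borrowers 296.11, sale of domestic government bonds to non-residents 484.66.)

3424.41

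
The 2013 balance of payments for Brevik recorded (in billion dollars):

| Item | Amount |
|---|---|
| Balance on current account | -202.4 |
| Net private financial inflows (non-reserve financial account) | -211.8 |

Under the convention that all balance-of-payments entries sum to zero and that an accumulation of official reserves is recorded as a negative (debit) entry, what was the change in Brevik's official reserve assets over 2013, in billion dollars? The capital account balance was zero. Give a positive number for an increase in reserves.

Official reserve transactions balance = -((-202.4) + (-211.8)) = 414.2
An accumulation of reserves is recorded as a debit (negative entry), so the change in the stock of reserves is the negative of that balance.
Change in official reserves = -(414.2) = -414.2

-414.2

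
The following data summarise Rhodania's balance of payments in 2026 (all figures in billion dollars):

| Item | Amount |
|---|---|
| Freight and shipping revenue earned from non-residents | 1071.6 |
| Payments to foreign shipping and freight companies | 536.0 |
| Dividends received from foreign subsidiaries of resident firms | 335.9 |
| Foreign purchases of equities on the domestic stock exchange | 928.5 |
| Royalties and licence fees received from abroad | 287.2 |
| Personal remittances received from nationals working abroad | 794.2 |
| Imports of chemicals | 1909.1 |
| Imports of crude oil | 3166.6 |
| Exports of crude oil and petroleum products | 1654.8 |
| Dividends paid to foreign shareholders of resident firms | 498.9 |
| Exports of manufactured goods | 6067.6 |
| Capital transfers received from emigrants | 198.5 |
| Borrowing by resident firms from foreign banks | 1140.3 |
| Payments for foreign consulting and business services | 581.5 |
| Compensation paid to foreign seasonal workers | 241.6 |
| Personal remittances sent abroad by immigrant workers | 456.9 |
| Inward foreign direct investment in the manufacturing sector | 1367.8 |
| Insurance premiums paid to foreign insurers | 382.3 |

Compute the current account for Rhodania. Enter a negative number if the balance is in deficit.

2438.4

Goods: 1654.8 - 3166.6 - 1909.1 + 6067.6 = 2646.7
Services: 287.2 - 581.5 + 1071.6 - 382.3 - 536.0 = -141.0
Primary income: -498.9 - 241.6 + 335.9 = -404.6
Secondary income: -456.9 + 794.2 = 337.3
Current account = 2646.7 + (-141.0) + (-404.6) + 337.3 = 2438.4
(Excluded from the current account — financial account: foreign purchases of equities on the domestic stock exchange 928.5, borrowing by resident firms from foreign banks 1140.3, inward foreign direct investment in the manufacturing sector 1367.8; capital account: capital transfers received from emigrants 198.5.)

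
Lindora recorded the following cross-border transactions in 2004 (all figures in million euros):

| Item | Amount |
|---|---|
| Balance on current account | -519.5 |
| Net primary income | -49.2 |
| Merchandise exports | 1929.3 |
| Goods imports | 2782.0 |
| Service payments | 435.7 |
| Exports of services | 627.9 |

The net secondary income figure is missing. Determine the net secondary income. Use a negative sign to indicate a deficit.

Current account = goods balance + services balance + net primary income + net secondary income
Sum of the known components = -709.7
Net secondary income = CA - (known components) = -519.5 - (-709.7) = 190.2

190.2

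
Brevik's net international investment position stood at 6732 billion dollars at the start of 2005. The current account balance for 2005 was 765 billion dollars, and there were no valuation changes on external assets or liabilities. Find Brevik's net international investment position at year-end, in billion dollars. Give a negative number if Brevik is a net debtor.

7497

With no valuation effects, change in NIIP = current account = 765
End-of-year NIIP = 6732 + 765 = 7497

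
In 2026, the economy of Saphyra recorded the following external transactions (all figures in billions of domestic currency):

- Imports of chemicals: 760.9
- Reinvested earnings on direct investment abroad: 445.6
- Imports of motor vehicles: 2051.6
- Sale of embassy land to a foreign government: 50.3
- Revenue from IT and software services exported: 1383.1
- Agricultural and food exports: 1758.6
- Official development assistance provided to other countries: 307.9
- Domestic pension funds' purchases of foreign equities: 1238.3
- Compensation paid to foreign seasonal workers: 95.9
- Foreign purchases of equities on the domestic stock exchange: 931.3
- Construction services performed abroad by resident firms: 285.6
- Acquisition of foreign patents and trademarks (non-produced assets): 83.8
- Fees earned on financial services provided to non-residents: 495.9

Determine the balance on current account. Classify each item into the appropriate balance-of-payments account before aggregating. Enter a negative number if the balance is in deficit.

1152.5

Goods: -2051.6 + 1758.6 - 760.9 = -1053.9
Services: 495.9 + 285.6 + 1383.1 = 2164.6
Primary income: -95.9 + 445.6 = 349.7
Secondary income: -307.9
Current account = (-1053.9) + 2164.6 + 349.7 + (-307.9) = 1152.5
(Excluded from the current account — capital account: sale of embassy land to a foreign government 50.3, acquisition of foreign patents and trademarks (non-produced assets) 83.8; financial account: domestic pension funds' purchases of foreign equities 1238.3, foreign purchases of equities on the domestic stock exchange 931.3.)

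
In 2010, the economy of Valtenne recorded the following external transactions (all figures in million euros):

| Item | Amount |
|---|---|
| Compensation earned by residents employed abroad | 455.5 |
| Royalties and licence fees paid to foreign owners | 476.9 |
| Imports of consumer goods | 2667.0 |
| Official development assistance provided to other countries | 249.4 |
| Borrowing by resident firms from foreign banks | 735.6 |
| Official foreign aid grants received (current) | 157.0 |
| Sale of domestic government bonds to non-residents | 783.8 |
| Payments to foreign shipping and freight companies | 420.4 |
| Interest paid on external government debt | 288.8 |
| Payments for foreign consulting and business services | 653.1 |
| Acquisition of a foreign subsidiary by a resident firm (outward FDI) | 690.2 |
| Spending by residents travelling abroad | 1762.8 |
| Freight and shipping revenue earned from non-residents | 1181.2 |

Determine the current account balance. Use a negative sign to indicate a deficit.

Goods: -2667.0
Services: -420.4 - 1762.8 + 1181.2 - 653.1 - 476.9 = -2132.0
Primary income: -288.8 + 455.5 = 166.7
Secondary income: 157.0 - 249.4 = -92.4
Current account = (-2667.0) + (-2132.0) + 166.7 + (-92.4) = -4724.7
(Excluded from the current account — financial account: borrowing by resident firms from foreign banks 735.6, sale of domestic government bonds to non-residents 783.8, acquisition of a foreign subsidiary by a resident firm (outward FDI) 690.2.)

-4724.7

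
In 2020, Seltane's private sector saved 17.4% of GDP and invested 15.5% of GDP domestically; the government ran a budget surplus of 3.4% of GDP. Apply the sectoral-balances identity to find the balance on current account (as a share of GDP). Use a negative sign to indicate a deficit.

5.3

By the sectoral-balances identity, CA = (S_private - I) + (T - G).
Private balance = 17.4 - 15.5 = 1.9
Government balance (T - G) = 3.4
CA = 1.9 + 3.4 = 5.3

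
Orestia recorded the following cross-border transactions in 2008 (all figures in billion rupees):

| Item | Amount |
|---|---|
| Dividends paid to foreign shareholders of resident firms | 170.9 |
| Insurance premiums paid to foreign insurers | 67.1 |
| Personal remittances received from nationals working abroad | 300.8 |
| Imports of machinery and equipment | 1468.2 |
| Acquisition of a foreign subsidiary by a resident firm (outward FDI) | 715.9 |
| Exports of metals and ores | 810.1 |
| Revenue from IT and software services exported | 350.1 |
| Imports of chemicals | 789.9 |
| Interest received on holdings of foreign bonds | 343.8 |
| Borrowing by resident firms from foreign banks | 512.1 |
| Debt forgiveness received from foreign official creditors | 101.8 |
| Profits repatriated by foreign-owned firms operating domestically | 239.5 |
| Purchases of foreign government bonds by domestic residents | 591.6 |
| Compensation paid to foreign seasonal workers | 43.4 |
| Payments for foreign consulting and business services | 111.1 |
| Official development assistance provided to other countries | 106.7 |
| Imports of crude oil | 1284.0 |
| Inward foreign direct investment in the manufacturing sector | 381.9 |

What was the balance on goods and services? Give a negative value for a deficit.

-2560.1

Goods: -1468.2 + 810.1 - 1284.0 - 789.9 = -2732.0
Services: 350.1 - 111.1 - 67.1 = 171.9
Trade balance = -2732.0 + 171.9 = -2560.1
(Excluded from the trade balance — primary income: dividends paid to foreign shareholders of resident firms 170.9, interest received on holdings of foreign bonds 343.8, profits repatriated by foreign-owned firms operating domestically 239.5, compensation paid to foreign seasonal workers 43.4; secondary income: personal remittances received from nationals working abroad 300.8, official development assistance provided to other countries 106.7; financial account: acquisition of a foreign subsidiary by a resident firm (outward FDI) 715.9, borrowing by resident firms from foreign banks 512.1, purchases of foreign government bonds by domestic residents 591.6, inward foreign direct investment in the manufacturing sector 381.9; capital account: debt forgiveness received from foreign official creditors 101.8.)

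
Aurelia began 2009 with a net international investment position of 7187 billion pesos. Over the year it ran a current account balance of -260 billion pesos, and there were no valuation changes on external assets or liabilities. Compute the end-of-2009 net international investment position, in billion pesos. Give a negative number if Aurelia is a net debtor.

With no valuation effects, change in NIIP = current account = -260
End-of-year NIIP = 7187 + (-260) = 6927

6927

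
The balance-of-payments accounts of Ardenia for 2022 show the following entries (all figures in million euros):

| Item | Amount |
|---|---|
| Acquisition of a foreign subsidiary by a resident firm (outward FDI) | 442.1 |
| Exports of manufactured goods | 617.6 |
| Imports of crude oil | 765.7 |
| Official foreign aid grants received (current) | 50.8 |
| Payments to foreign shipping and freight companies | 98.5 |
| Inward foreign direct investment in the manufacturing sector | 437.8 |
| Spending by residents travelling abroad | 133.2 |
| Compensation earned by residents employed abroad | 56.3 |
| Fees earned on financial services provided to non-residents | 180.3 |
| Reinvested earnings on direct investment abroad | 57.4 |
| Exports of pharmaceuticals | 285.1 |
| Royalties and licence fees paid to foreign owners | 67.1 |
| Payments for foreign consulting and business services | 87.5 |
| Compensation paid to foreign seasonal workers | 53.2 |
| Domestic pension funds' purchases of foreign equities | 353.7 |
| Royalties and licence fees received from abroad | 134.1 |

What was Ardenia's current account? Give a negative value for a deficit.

Goods: 617.6 - 765.7 + 285.1 = 137.0
Services: 134.1 - 87.5 + 180.3 - 98.5 - 67.1 - 133.2 = -71.9
Primary income: 56.3 - 53.2 + 57.4 = 60.5
Secondary income: 50.8
Current account = 137.0 + (-71.9) + 60.5 + 50.8 = 176.4
(Excluded from the current account — financial account: acquisition of a foreign subsidiary by a resident firm (outward FDI) 442.1, inward foreign direct investment in the manufacturing sector 437.8, domestic pension funds' purchases of foreign equities 353.7.)

176.4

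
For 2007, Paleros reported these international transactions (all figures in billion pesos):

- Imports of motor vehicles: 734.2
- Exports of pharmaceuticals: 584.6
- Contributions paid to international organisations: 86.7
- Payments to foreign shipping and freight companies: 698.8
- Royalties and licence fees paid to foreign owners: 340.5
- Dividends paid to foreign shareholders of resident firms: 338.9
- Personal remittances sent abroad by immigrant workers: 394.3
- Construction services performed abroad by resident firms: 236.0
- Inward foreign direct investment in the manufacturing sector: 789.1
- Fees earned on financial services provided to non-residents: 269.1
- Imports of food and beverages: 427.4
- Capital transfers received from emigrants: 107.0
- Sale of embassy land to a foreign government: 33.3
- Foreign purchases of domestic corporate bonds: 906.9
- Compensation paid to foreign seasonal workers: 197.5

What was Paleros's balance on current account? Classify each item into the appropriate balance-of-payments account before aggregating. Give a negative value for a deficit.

-2128.6

Goods: 584.6 - 734.2 - 427.4 = -577.0
Services: 269.1 + 236.0 - 698.8 - 340.5 = -534.2
Primary income: -338.9 - 197.5 = -536.4
Secondary income: -86.7 - 394.3 = -481.0
Current account = (-577.0) + (-534.2) + (-536.4) + (-481.0) = -2128.6
(Excluded from the current account — financial account: inward foreign direct investment in the manufacturing sector 789.1, foreign purchases of domestic corporate bonds 906.9; capital account: capital transfers received from emigrants 107.0, sale of embassy land to a foreign government 33.3.)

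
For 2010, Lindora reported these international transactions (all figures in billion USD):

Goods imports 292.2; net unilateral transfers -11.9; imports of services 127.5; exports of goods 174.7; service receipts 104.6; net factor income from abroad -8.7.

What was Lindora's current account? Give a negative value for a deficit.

-161.0

Goods balance = 174.7 - 292.2 = -117.5
Services balance = 104.6 - 127.5 = -22.9
Trade balance (goods + services) = -117.5 + (-22.9) = -140.4
Net primary income = -8.7
Net secondary income = -11.9
Current account = -140.4 + (-8.7) + (-11.9) = -161.0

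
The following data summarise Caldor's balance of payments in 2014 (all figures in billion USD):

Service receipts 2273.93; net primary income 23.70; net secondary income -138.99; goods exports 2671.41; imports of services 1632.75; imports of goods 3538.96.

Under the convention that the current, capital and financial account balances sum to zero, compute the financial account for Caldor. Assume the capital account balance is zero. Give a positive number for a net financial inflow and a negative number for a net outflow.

341.66

Goods balance = 2671.41 - 3538.96 = -867.55
Services balance = 2273.93 - 1632.75 = 641.18
Trade balance (goods + services) = -867.55 + 641.18 = -226.37
Net primary income = 23.70
Net secondary income = -138.99
Current account = -226.37 + 23.70 + (-138.99) = -341.66
Financial account = -(-341.66) = 341.66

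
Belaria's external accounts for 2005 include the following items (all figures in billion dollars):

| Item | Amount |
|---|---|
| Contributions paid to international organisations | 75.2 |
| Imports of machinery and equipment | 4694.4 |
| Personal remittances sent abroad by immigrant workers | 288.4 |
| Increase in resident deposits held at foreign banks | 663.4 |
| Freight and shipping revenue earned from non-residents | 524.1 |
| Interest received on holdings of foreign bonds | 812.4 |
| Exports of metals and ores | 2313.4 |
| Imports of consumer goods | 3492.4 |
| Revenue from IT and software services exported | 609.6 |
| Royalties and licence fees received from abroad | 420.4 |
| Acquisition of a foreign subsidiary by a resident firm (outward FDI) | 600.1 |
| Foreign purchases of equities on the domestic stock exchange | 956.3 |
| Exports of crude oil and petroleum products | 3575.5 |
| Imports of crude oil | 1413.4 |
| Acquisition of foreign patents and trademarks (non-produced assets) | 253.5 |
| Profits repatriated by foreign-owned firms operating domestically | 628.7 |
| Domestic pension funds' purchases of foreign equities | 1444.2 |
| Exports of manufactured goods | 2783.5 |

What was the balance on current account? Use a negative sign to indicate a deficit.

Goods: -1413.4 + 2313.4 + 2783.5 - 4694.4 + 3575.5 - 3492.4 = -927.8
Services: 524.1 + 609.6 + 420.4 = 1554.1
Primary income: 812.4 - 628.7 = 183.7
Secondary income: -288.4 - 75.2 = -363.6
Current account = (-927.8) + 1554.1 + 183.7 + (-363.6) = 446.4
(Excluded from the current account — financial account: increase in resident deposits held at foreign banks 663.4, acquisition of a foreign subsidiary by a resident firm (outward FDI) 600.1, foreign purchases of equities on the domestic stock exchange 956.3, domestic pension funds' purchases of foreign equities 1444.2; capital account: acquisition of foreign patents and trademarks (non-produced assets) 253.5.)

446.4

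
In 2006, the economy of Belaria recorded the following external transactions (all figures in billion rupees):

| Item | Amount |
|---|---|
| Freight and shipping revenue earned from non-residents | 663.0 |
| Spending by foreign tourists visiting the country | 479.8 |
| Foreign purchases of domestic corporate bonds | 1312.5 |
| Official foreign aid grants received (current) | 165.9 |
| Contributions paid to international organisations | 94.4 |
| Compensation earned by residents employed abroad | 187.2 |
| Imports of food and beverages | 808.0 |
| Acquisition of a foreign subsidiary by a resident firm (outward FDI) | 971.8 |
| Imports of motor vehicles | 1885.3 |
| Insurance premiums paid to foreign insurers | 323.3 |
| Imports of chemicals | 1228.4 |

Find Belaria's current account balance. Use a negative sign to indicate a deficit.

Goods: -1228.4 - 808.0 - 1885.3 = -3921.7
Services: 663.0 + 479.8 - 323.3 = 819.5
Primary income: 187.2
Secondary income: -94.4 + 165.9 = 71.5
Current account = (-3921.7) + 819.5 + 187.2 + 71.5 = -2843.5
(Excluded from the current account — financial account: foreign purchases of domestic corporate bonds 1312.5, acquisition of a foreign subsidiary by a resident firm (outward FDI) 971.8.)

-2843.5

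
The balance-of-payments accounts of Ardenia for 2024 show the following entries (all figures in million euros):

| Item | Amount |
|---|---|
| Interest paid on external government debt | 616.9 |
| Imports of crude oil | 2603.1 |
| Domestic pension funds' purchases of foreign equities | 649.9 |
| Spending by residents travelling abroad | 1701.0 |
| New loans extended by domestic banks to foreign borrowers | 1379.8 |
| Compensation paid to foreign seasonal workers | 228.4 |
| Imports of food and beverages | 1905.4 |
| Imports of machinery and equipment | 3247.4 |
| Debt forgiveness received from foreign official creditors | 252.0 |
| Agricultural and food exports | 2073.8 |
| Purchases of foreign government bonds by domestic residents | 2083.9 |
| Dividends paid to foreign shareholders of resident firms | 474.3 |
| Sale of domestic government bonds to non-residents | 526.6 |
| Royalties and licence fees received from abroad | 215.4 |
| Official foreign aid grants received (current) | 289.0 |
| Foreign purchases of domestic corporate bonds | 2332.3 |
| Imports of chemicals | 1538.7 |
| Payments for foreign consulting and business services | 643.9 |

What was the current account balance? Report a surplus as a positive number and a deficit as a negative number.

-10380.9

Goods: 2073.8 - 1538.7 - 1905.4 - 3247.4 - 2603.1 = -7220.8
Services: -1701.0 - 643.9 + 215.4 = -2129.5
Primary income: -228.4 - 474.3 - 616.9 = -1319.6
Secondary income: 289.0
Current account = (-7220.8) + (-2129.5) + (-1319.6) + 289.0 = -10380.9
(Excluded from the current account — financial account: domestic pension funds' purchases of foreign equities 649.9, new loans extended by domestic banks to foreign borrowers 1379.8, purchases of foreign government bonds by domestic residents 2083.9, sale of domestic government bonds to non-residents 526.6, foreign purchases of domestic corporate bonds 2332.3; capital account: debt forgiveness received from foreign official creditors 252.0.)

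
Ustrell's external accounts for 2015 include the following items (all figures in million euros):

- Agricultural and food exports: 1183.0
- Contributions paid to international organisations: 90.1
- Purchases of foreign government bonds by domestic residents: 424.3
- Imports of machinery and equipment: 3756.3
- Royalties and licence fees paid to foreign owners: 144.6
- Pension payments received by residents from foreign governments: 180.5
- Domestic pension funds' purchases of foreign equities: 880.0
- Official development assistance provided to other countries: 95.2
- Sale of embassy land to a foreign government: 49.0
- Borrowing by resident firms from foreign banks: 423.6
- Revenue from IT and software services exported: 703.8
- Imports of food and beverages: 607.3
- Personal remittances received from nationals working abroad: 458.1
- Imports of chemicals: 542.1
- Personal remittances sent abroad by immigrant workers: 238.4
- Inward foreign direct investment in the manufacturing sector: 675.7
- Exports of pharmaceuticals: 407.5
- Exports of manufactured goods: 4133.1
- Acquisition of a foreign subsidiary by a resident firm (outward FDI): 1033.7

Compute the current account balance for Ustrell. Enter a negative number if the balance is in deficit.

Goods: 1183.0 + 407.5 + 4133.1 - 607.3 - 3756.3 - 542.1 = 817.9
Services: -144.6 + 703.8 = 559.2
Secondary income: 458.1 - 90.1 - 95.2 + 180.5 - 238.4 = 214.9
Current account = 817.9 + 559.2 + 214.9 = 1592.0
(Excluded from the current account — financial account: purchases of foreign government bonds by domestic residents 424.3, domestic pension funds' purchases of foreign equities 880.0, borrowing by resident firms from foreign banks 423.6, inward foreign direct investment in the manufacturing sector 675.7, acquisition of a foreign subsidiary by a resident firm (outward FDI) 1033.7; capital account: sale of embassy land to a foreign government 49.0.)

1592.0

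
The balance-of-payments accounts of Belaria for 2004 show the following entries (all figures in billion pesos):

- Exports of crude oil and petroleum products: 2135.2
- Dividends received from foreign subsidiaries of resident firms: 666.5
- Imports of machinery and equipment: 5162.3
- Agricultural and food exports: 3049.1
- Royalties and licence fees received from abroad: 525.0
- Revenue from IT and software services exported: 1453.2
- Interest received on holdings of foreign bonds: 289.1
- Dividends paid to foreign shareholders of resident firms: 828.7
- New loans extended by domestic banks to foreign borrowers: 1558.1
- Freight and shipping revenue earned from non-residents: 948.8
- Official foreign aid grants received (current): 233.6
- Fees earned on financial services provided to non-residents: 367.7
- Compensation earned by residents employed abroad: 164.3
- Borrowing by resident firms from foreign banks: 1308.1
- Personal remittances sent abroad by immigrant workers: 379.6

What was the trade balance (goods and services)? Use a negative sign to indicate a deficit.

3316.7

Goods: 3049.1 - 5162.3 + 2135.2 = 22.0
Services: 525.0 + 948.8 + 1453.2 + 367.7 = 3294.7
Trade balance = 22.0 + 3294.7 = 3316.7
(Excluded from the trade balance — primary income: dividends received from foreign subsidiaries of resident firms 666.5, interest received on holdings of foreign bonds 289.1, dividends paid to foreign shareholders of resident firms 828.7, compensation earned by residents employed abroad 164.3; financial account: new loans extended by domestic banks to foreign borrowers 1558.1, borrowing by resident firms from foreign banks 1308.1; secondary income: official foreign aid grants received (current) 233.6, personal remittances sent abroad by immigrant workers 379.6.)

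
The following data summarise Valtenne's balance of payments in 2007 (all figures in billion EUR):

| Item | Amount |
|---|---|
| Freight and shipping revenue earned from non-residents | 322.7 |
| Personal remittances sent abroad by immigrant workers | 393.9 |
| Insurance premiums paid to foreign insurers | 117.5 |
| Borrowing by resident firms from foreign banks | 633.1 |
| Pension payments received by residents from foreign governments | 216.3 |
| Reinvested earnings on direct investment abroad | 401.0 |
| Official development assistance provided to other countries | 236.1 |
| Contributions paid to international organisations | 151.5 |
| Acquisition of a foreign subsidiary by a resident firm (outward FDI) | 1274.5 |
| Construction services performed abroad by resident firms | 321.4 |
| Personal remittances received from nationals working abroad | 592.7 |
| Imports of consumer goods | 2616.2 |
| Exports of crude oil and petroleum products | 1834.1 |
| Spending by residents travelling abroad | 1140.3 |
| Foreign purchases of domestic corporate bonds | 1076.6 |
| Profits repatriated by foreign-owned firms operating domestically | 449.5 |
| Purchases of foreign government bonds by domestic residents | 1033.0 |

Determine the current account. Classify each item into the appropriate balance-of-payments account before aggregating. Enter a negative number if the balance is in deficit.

-1416.8

Goods: 1834.1 - 2616.2 = -782.1
Services: -117.5 + 322.7 + 321.4 - 1140.3 = -613.7
Primary income: 401.0 - 449.5 = -48.5
Secondary income: 592.7 - 393.9 - 236.1 + 216.3 - 151.5 = 27.5
Current account = (-782.1) + (-613.7) + (-48.5) + 27.5 = -1416.8
(Excluded from the current account — financial account: borrowing by resident firms from foreign banks 633.1, acquisition of a foreign subsidiary by a resident firm (outward FDI) 1274.5, foreign purchases of domestic corporate bonds 1076.6, purchases of foreign government bonds by domestic residents 1033.0.)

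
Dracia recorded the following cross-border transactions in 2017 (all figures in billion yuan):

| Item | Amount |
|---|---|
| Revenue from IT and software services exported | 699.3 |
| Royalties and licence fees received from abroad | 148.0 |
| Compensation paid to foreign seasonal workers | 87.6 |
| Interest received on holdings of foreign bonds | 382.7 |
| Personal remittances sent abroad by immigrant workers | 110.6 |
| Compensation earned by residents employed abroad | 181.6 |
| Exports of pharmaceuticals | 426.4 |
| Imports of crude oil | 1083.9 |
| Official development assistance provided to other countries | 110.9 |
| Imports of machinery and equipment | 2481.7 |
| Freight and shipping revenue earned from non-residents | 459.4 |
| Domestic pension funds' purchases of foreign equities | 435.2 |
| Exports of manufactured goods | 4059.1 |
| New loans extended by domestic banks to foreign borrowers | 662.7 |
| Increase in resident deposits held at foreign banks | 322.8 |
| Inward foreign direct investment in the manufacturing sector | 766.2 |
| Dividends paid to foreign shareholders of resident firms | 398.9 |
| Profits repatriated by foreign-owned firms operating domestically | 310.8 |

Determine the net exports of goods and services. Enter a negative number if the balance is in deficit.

2226.6

Goods: 426.4 + 4059.1 - 1083.9 - 2481.7 = 919.9
Services: 699.3 + 148.0 + 459.4 = 1306.7
Trade balance = 919.9 + 1306.7 = 2226.6
(Excluded from the trade balance — primary income: compensation paid to foreign seasonal workers 87.6, interest received on holdings of foreign bonds 382.7, compensation earned by residents employed abroad 181.6, dividends paid to foreign shareholders of resident firms 398.9, profits repatriated by foreign-owned firms operating domestically 310.8; secondary income: personal remittances sent abroad by immigrant workers 110.6, official development assistance provided to other countries 110.9; financial account: domestic pension funds' purchases of foreign equities 435.2, new loans extended by domestic banks to foreign borrowers 662.7, increase in resident deposits held at foreign banks 322.8, inward foreign direct investment in the manufacturing sector 766.2.)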